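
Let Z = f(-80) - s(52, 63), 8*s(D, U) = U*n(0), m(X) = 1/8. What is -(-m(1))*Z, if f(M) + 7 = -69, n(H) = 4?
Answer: -215/16 ≈ -13.438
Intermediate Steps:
m(X) = 1/8
f(M) = -76 (f(M) = -7 - 69 = -76)
s(D, U) = U/2 (s(D, U) = (U*4)/8 = (4*U)/8 = U/2)
Z = -215/2 (Z = -76 - 63/2 = -215/2 ≈ -107.50)
-(-m(1))*Z = -(-1*1/8)*(-215)/2 = -(-1)*(-215)/(8*2) = -1*215/16 = -215/16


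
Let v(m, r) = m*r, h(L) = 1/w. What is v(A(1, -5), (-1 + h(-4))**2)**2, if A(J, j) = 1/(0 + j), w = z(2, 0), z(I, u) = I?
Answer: 1/400 ≈ 0.0025000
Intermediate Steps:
w = 2
A(J, j) = 1/j
h(L) = 1/2
v(A(1, -5), (-1 + h(-4))**2)**2 = ((-1 + 1/2)**2/(-5))**2 = (-(-1/2)**2/5)**2 = (-1/5*1/4)**2 = (-1/20)**2 = 1/400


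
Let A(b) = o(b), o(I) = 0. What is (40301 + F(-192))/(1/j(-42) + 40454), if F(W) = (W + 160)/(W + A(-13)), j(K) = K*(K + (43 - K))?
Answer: 72783907/73059923 ≈ 0.99622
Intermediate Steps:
A(b) = 0
j(K) = 43*K (j(K) = K*43 = 43*K)
F(W) = (160 + W)/W (F(W) = (W + 160)/(W + 0) = (160 + W)/W)
(40301 + F(-192))/(1/j(-42) + 40454) = (40301 + (160 - 192)/(-192))/(1/(43*(-42)) + 40454) = (40301 - 1/192*(-32))/(1/(-1806) + 40454) = (40301 + ⅙)/(-1/1806 + 40454) = 241807/(6*(73059923/1806)) = (241807/6)*(1806/73059923) = 72783907/73059923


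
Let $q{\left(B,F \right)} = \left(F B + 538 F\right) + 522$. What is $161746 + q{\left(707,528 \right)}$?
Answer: $819628$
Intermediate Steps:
$q{\left(B,F \right)} = 522 + 538 F + B F$ ($q{\left(B,F \right)} = \left(B F + 538 F\right) + 522 = \left(538 F + B F\right) + 522 = 522 + 538 F + B F$)
$161746 + q{\left(707,528 \right)} = 161746 + \left(522 + 538 \cdot 528 + 707 \cdot 528\right) = 161746 + \left(522 + 284064 + 373296\right) = 161746 + 657882 = 819628$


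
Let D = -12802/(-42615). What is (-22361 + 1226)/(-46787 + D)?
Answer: 900668025/1993815203 ≈ 0.45173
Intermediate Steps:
D = 12802/42615 (D = -12802*(-1/42615) = 12802/42615 ≈ 0.30041)
(-22361 + 1226)/(-46787 + D) = (-22361 + 1226)/(-46787 + 12802/42615) = -21135/(-1993815203/42615) = -21135*(-42615/1993815203) = 900668025/1993815203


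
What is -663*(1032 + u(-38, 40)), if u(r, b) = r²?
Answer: -1641588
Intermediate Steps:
-663*(1032 + u(-38, 40)) = -663*(1032 + (-38)²) = -663*(1032 + 1444) = -663*2476 = -1641588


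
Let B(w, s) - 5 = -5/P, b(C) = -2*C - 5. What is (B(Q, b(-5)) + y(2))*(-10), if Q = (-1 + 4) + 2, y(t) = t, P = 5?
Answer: -60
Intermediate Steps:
b(C) = -5 - 2*C
Q = 5 (Q = 3 + 2 = 5)
B(w, s) = 4 (B(w, s) = 5 - 5/5 = 5 - 5*⅕ = 5 - 1 = 4)
(B(Q, b(-5)) + y(2))*(-10) = (4 + 2)*(-10) = 6*(-10) = -60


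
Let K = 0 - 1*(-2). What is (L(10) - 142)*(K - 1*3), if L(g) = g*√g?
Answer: 142 - 10*√10 ≈ 110.38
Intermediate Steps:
K = 2 (K = 0 + 2 = 2)
L(g) = g^(3/2)
(L(10) - 142)*(K - 1*3) = (10^(3/2) - 142)*(2 - 1*3) = (10*√10 - 142)*(2 - 3) = (-142 + 10*√10)*(-1) = 142 - 10*√10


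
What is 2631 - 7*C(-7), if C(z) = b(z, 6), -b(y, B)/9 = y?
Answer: 2190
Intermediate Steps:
b(y, B) = -9*y
C(z) = -9*z
2631 - 7*C(-7) = 2631 - 7*(-9*(-7)) = 2631 - 7*63 = 2631 - 1*441 = 2631 - 441 = 2190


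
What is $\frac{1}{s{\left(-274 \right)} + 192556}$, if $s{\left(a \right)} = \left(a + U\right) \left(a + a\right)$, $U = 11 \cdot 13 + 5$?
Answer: $\frac{1}{261604} \approx 3.8226 \cdot 10^{-6}$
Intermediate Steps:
$U = 148$ ($U = 143 + 5 = 148$)
$s{\left(a \right)} = 2 a \left(148 + a\right)$ ($s{\left(a \right)} = \left(a + 148\right) \left(a + a\right) = \left(148 + a\right) 2 a = 2 a \left(148 + a\right)$)
$\frac{1}{s{\left(-274 \right)} + 192556} = \frac{1}{2 \left(-274\right) \left(148 - 274\right) + 192556} = \frac{1}{2 \left(-274\right) \left(-126\right) + 192556} = \frac{1}{69048 + 192556} = \frac{1}{261604}$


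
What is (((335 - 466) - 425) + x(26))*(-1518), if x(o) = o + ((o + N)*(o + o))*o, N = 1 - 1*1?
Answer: -52556196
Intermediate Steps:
N = 0 (N = 1 - 1 = 0)
x(o) = o + 2*o³ (x(o) = o + ((o + 0)*(o + o))*o = o + (o*(2*o))*o = o + (2*o²)*o = o + 2*o³)
(((335 - 466) - 425) + x(26))*(-1518) = (((335 - 466) - 425) + (26 + 2*26³))*(-1518) = ((-131 - 425) + (26 + 2*17576))*(-1518) = (-556 + (26 + 35152))*(-1518) = (-556 + 35178)*(-1518) = 34622*(-1518) = -52556196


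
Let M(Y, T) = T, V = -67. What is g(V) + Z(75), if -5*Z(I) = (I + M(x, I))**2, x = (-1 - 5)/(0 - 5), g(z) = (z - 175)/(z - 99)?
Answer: -373379/83 ≈ -4498.5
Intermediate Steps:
g(z) = (-175 + z)/(-99 + z)
x = 6/5 (x = -6/(-5) = -6*(-1/5) = 6/5 ≈ 1.2000)
Z(I) = -4*I**2/5 (Z(I) = -(I + I)**2/5 = -4*I**2/5)
g(V) + Z(75) = (-175 - 67)/(-99 - 67) - 4/5*75**2 = -242/(-166) - 4/5*5625 = -1/166*(-242) - 4500 = 121/83 - 4500 = -373379/83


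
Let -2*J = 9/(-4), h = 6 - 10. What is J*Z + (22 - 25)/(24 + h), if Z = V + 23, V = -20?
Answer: 129/40 ≈ 3.2250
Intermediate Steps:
h = -4
Z = 3 (Z = -20 + 23 = 3)
J = 9/8 (J = -9/(2*(-4)) = -9*(-1)/(2*4) = -½*(-9/4) = 9/8 ≈ 1.1250)
J*Z + (22 - 25)/(24 + h) = (9/8)*3 + (22 - 25)/(24 - 4) = 27/8 - 3/20 = 129/40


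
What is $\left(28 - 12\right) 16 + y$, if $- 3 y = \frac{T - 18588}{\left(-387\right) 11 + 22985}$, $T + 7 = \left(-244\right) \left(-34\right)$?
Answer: $\frac{4797801}{18728} \approx 256.18$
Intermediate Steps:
$T = 8289$ ($T = -7 - -8296 = -7 + 8296 = 8289$)
$y = \frac{3433}{18728}$ ($y = - \frac{\left(8289 - 18588\right) \frac{1}{\left(-387\right) 11 + 22985}}{3} = - \frac{\left(-10299\right) \frac{1}{-4257 + 22985}}{3} = - \frac{\left(-10299\right) \frac{1}{18728}}{3} = \left(- \frac{1}{3}\right) \left(- \frac{10299}{18728}\right) = \frac{3433}{18728} \approx 0.18331$)
$\left(28 - 12\right) 16 + y = \left(28 - 12\right) 16 + \frac{3433}{18728} = 16 \cdot 16 + \frac{3433}{18728} = 256 + \frac{3433}{18728} = \frac{4797801}{18728}$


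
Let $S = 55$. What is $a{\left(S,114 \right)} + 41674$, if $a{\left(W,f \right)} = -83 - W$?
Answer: $41536$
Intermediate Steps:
$a{\left(S,114 \right)} + 41674 = \left(-83 - 55\right) + 41674 = -138 + 41674 = 41536$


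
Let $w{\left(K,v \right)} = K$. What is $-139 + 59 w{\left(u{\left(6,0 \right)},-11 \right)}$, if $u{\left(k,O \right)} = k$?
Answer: $215$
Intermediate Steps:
$-139 + 59 w{\left(u{\left(6,0 \right)},-11 \right)} = -139 + 59 \cdot 6 = -139 + 354 = 215$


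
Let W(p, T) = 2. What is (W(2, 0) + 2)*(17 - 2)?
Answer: 60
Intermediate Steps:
(W(2, 0) + 2)*(17 - 2) = (2 + 2)*(17 - 2) = 4*15 = 60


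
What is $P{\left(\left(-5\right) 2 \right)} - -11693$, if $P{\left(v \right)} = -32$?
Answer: $11661$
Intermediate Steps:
$P{\left(\left(-5\right) 2 \right)} - -11693 = -32 - -11693 = -32 + 11693 = 11661$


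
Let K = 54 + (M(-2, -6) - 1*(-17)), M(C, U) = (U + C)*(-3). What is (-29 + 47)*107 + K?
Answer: 2021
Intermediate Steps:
M(C, U) = -3*C - 3*U (M(C, U) = (C + U)*(-3) = -3*C - 3*U)
K = 95 (K = 54 + ((-3*(-2) - 3*(-6)) - 1*(-17)) = 54 + ((6 + 18) + 17) = 54 + (24 + 17) = 54 + 41 = 95)
(-29 + 47)*107 + K = (-29 + 47)*107 + 95 = 18*107 + 95 = 1926 + 95 = 2021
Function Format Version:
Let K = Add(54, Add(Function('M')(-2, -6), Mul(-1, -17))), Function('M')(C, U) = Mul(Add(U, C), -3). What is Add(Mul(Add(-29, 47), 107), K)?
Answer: 2021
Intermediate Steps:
Function('M')(C, U) = Add(Mul(-3, C), Mul(-3, U)) (Function('M')(C, U) = Mul(Add(C, U), -3) = Add(Mul(-3, C), Mul(-3, U)))
K = 95 (K = Add(54, Add(Add(Mul(-3, -2), Mul(-3, -6)), Mul(-1, -17))) = Add(54, Add(Add(6, 18), 17)) = Add(54, Add(24, 17)) = Add(54, 41) = 95)
Add(Mul(Add(-29, 47), 107), K) = Add(Mul(Add(-29, 47), 107), 95) = Add(Mul(18, 107), 95) = Add(1926, 95) = 2021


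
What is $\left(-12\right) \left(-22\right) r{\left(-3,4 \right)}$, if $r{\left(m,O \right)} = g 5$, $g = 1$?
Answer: $1320$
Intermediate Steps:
$r{\left(m,O \right)} = 5$ ($r{\left(m,O \right)} = 1 \cdot 5 = 5$)
$\left(-12\right) \left(-22\right) r{\left(-3,4 \right)} = \left(-12\right) \left(-22\right) 5 = 264 \cdot 5 = 1320$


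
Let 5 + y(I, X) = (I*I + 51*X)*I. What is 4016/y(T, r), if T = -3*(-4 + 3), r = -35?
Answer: -4016/5333 ≈ -0.75305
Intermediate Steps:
T = 3 (T = -3*(-1) = 3)
y(I, X) = -5 + I*(I² + 51*X) (y(I, X) = -5 + (I*I + 51*X)*I = -5 + (I² + 51*X)*I = -5 + I*(I² + 51*X))
4016/y(T, r) = 4016/(-5 + 3³ + 51*3*(-35)) = 4016/(-5 + 27 - 5355) = 4016/(-5333) = 4016*(-1/5333) = -4016/5333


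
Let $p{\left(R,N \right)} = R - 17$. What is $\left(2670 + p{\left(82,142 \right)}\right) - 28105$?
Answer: $-25370$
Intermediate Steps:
$p{\left(R,N \right)} = -17 + R$ ($p{\left(R,N \right)} = R - 17 = -17 + R$)
$\left(2670 + p{\left(82,142 \right)}\right) - 28105 = \left(2670 + \left(-17 + 82\right)\right) - 28105 = \left(2670 + 65\right) - 28105 = 2735 - 28105 = -25370$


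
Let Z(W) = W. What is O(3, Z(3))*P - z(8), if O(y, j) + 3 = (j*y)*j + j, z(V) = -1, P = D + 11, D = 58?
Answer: 1864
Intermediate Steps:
P = 69 (P = 58 + 11 = 69)
O(y, j) = -3 + j + y*j² (O(y, j) = -3 + ((j*y)*j + j) = -3 + (y*j² + j) = -3 + (j + y*j²) = -3 + j + y*j²)
O(3, Z(3))*P - z(8) = (-3 + 3 + 3*3²)*69 - 1*(-1) = (-3 + 3 + 3*9)*69 + 1 = (-3 + 3 + 27)*69 + 1 = 27*69 + 1 = 1863 + 1 = 1864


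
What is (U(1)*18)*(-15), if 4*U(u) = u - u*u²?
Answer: 0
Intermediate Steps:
U(u) = -u³/4 + u/4 (U(u) = (u - u*u²)/4 = (u - u³)/4 = -u³/4 + u/4)
(U(1)*18)*(-15) = (((¼)*1*(1 - 1*1²))*18)*(-15) = (((¼)*1*(1 - 1*1))*18)*(-15) = (((¼)*1*(1 - 1))*18)*(-15) = (((¼)*1*0)*18)*(-15) = (0*18)*(-15) = 0*(-15) = 0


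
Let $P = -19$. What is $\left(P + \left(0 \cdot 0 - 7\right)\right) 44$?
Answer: $-1144$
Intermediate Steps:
$\left(P + \left(0 \cdot 0 - 7\right)\right) 44 = \left(-19 + \left(0 \cdot 0 - 7\right)\right) 44 = \left(-19 + \left(0 - 7\right)\right) 44 = \left(-19 - 7\right) 44 = \left(-26\right) 44 = -1144$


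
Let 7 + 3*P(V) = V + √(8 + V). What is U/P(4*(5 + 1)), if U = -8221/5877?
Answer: -139757/503463 + 32884*√2/503463 ≈ -0.18522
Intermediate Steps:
U = -8221/5877 (U = -8221*1/5877 = -8221/5877 ≈ -1.3988)
P(V) = -7/3 + V/3 + √(8 + V)/3 (P(V) = -7/3 + (V + √(8 + V))/3 = -7/3 + (V/3 + √(8 + V)/3) = -7/3 + V/3 + √(8 + V)/3)
U/P(4*(5 + 1)) = -8221/(5877*(-7/3 + (4*(5 + 1))/3 + √(8 + 4*(5 + 1))/3)) = -8221/(5877*(-7/3 + (4*6)/3 + √(8 + 4*6)/3)) = -8221/(5877*(-7/3 + (⅓)*24 + √(8 + 24)/3)) = -8221/(5877*(-7/3 + 8 + √32/3)) = -8221/(5877*(-7/3 + 8 + (4*√2)/3)) = -8221/(5877*(-7/3 + 8 + 4*√2/3)) = -8221/(5877*(17/3 + 4*√2/3))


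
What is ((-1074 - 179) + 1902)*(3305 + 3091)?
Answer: 4151004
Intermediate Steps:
((-1074 - 179) + 1902)*(3305 + 3091) = (-1253 + 1902)*6396 = 649*6396 = 4151004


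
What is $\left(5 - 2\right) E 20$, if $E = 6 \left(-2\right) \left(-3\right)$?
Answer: $2160$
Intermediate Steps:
$E = 36$ ($E = \left(-12\right) \left(-3\right) = 36$)
$\left(5 - 2\right) E 20 = \left(5 - 2\right) 36 \cdot 20 = 3 \cdot 36 \cdot 20 = 108 \cdot 20 = 2160$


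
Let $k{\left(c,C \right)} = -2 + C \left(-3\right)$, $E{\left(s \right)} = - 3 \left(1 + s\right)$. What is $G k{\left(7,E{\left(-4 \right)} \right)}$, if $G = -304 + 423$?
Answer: $-3451$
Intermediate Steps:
$E{\left(s \right)} = -3 - 3 s$
$k{\left(c,C \right)} = -2 - 3 C$
$G = 119$
$G k{\left(7,E{\left(-4 \right)} \right)} = 119 \left(-2 - 3 \left(-3 - -12\right)\right) = 119 \left(-2 - 3 \left(-3 + 12\right)\right) = 119 \left(-2 - 27\right) = 119 \left(-29\right) = -3451$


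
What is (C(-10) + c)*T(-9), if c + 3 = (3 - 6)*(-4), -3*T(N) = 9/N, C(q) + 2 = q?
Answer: -1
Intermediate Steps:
C(q) = -2 + q
T(N) = -3/N
c = 9 (c = -3 + (3 - 6)*(-4) = -3 - 3*(-4) = -3 + 12 = 9)
(C(-10) + c)*T(-9) = ((-2 - 10) + 9)*(-3/(-9)) = (-12 + 9)*(-3*(-⅑)) = -3*⅓ = -1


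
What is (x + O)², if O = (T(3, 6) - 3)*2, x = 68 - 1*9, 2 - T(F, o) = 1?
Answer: 3025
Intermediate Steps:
T(F, o) = 1 (T(F, o) = 2 - 1*1 = 2 - 1 = 1)
x = 59 (x = 68 - 9 = 59)
O = -4 (O = (1 - 3)*2 = -2*2 = -4)
(x + O)² = (59 - 4)² = 55² = 3025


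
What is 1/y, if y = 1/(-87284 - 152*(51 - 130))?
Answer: -75276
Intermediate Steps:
y = -1/75276 (y = 1/(-87284 - 152*(-79)) = 1/(-87284 + 12008) = 1/(-75276) = -1/75276 ≈ -1.3284e-5)
1/y = 1/(-1/75276) = -75276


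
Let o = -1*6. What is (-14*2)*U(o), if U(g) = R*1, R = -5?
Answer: 140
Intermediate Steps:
o = -6
U(g) = -5 (U(g) = -5*1 = -5)
(-14*2)*U(o) = -14*2*(-5) = -28*(-5) = 140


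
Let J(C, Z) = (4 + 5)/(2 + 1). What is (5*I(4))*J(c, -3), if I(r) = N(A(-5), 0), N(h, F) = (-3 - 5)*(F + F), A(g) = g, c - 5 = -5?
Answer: 0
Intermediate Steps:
c = 0 (c = 5 - 5 = 0)
N(h, F) = -16*F
J(C, Z) = 3 (J(C, Z) = 9/3 = 9*(⅓) = 3)
I(r) = 0 (I(r) = -16*0 = 0)
(5*I(4))*J(c, -3) = (5*0)*3 = 0*3 = 0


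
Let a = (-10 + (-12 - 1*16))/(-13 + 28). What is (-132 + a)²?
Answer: 4072324/225 ≈ 18099.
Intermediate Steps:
a = -38/15 (a = (-10 + (-12 - 16))/15 = (-10 - 28)*(1/15) = -38*1/15 = -38/15 ≈ -2.5333)
(-132 + a)² = (-132 - 38/15)² = (-2018/15)² = 4072324/225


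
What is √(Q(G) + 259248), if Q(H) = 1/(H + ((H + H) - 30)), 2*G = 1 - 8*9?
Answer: √19321493646/273 ≈ 509.16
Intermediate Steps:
G = -71/2 (G = (1 - 8*9)/2 = (1 - 72)/2 = (½)*(-71) = -71/2 ≈ -35.500)
Q(H) = 1/(-30 + 3*H) (Q(H) = 1/(H + (2*H - 30)) = 1/(H + (-30 + 2*H)) = 1/(-30 + 3*H))
√(Q(G) + 259248) = √(1/(3*(-10 - 71/2)) + 259248) = √(1/(3*(-91/2)) + 259248) = √((⅓)*(-2/91) + 259248) = √(-2/273 + 259248) = √(70774702/273) = √19321493646/273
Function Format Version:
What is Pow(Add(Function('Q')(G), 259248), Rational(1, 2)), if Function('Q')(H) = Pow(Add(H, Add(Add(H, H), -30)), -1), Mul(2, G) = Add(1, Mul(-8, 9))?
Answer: Mul(Rational(1, 273), Pow(19321493646, Rational(1, 2))) ≈ 509.16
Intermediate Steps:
G = Rational(-71, 2) (G = Mul(Rational(1, 2), Add(1, Mul(-8, 9))) = Mul(Rational(1, 2), Add(1, -72)) = Mul(Rational(1, 2), -71) = Rational(-71, 2) ≈ -35.500)
Function('Q')(H) = Pow(Add(-30, Mul(3, H)), -1) (Function('Q')(H) = Pow(Add(H, Add(Mul(2, H), -30)), -1) = Pow(Add(H, Add(-30, Mul(2, H))), -1) = Pow(Add(-30, Mul(3, H)), -1))
Pow(Add(Function('Q')(G), 259248), Rational(1, 2)) = Pow(Add(Mul(Rational(1, 3), Pow(Add(-10, Rational(-71, 2)), -1)), 259248), Rational(1, 2)) = Pow(Add(Mul(Rational(1, 3), Pow(Rational(-91, 2), -1)), 259248), Rational(1, 2)) = Pow(Add(Mul(Rational(1, 3), Rational(-2, 91)), 259248), Rational(1, 2)) = Pow(Add(Rational(-2, 273), 259248), Rational(1, 2)) = Pow(Rational(70774702, 273), Rational(1, 2)) = Mul(Rational(1, 273), Pow(19321493646, Rational(1, 2)))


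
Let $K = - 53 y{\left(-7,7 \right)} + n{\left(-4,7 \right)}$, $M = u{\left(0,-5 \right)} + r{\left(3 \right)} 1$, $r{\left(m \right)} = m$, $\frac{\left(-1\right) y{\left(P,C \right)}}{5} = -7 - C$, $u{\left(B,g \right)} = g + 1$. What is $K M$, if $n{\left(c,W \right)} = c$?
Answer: $3714$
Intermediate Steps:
$u{\left(B,g \right)} = 1 + g$
$y{\left(P,C \right)} = 35 + 5 C$ ($y{\left(P,C \right)} = - 5 \left(-7 - C\right) = 35 + 5 C$)
$M = -1$ ($M = \left(1 - 5\right) + 3 \cdot 1 = -4 + 3 = -1$)
$K = -3714$ ($K = - 53 \left(35 + 5 \cdot 7\right) - 4 = - 53 \left(35 + 35\right) - 4 = \left(-53\right) 70 - 4 = -3710 - 4 = -3714$)
$K M = \left(-3714\right) \left(-1\right) = 3714$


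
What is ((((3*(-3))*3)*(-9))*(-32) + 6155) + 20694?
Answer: 19073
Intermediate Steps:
((((3*(-3))*3)*(-9))*(-32) + 6155) + 20694 = ((-9*3*(-9))*(-32) + 6155) + 20694 = (-27*(-9)*(-32) + 6155) + 20694 = (243*(-32) + 6155) + 20694 = (-7776 + 6155) + 20694 = -1621 + 20694 = 19073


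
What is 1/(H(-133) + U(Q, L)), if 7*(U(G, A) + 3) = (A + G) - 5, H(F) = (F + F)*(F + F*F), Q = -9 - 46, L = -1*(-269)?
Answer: -7/32689084 ≈ -2.1414e-7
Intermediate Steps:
L = 269
Q = -55
H(F) = 2*F*(F + F²) (H(F) = (2*F)*(F + F²) = 2*F*(F + F²))
U(G, A) = -26/7 + A/7 + G/7 (U(G, A) = -3 + ((A + G) - 5)/7 = -3 + (-5 + A + G)/7 = -3 + (-5/7 + A/7 + G/7) = -26/7 + A/7 + G/7)
1/(H(-133) + U(Q, L)) = 1/(2*(-133)²*(1 - 133) + (-26/7 + (⅐)*269 + (⅐)*(-55))) = 1/(2*17689*(-132) + (-26/7 + 269/7 - 55/7)) = 1/(-4669896 + 188/7) = 1/(-32689084/7) = -7/32689084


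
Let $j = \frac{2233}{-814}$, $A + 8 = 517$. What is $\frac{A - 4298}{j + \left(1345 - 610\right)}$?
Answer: $- \frac{280386}{54187} \approx -5.1744$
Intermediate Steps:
$A = 509$ ($A = -8 + 517 = 509$)
$j = - \frac{203}{74}$ ($j = 2233 \left(- \frac{1}{814}\right) = - \frac{203}{74} \approx -2.7432$)
$\frac{A - 4298}{j + \left(1345 - 610\right)} = \frac{509 - 4298}{- \frac{203}{74} + \left(1345 - 610\right)} = - \frac{3789}{- \frac{203}{74} + \left(1345 - 610\right)} = - \frac{3789}{- \frac{203}{74} + 735} = - \frac{3789}{\frac{54187}{74}} = \left(-3789\right) \frac{74}{54187} = - \frac{280386}{54187}$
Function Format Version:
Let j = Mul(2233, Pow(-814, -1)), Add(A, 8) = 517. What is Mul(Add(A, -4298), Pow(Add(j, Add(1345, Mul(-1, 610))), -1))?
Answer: Rational(-280386, 54187) ≈ -5.1744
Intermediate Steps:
A = 509 (A = Add(-8, 517) = 509)
j = Rational(-203, 74) (j = Mul(2233, Rational(-1, 814)) = Rational(-203, 74) ≈ -2.7432)
Mul(Add(A, -4298), Pow(Add(j, Add(1345, Mul(-1, 610))), -1)) = Mul(Add(509, -4298), Pow(Add(Rational(-203, 74), Add(1345, Mul(-1, 610))), -1)) = Mul(-3789, Pow(Add(Rational(-203, 74), Add(1345, -610)), -1)) = Mul(-3789, Pow(Add(Rational(-203, 74), 735), -1)) = Mul(-3789, Pow(Rational(54187, 74), -1)) = Mul(-3789, Rational(74, 54187)) = Rational(-280386, 54187)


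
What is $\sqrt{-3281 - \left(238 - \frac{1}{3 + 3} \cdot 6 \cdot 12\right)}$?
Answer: $i \sqrt{3507} \approx 59.22 i$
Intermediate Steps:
$\sqrt{-3281 - \left(238 - \frac{1}{3 + 3} \cdot 6 \cdot 12\right)} = \sqrt{-3281 - \left(238 - \frac{1}{6} \cdot 6 \cdot 12\right)} = \sqrt{-3281 + \left(1 \cdot 12 - 238\right)} = \sqrt{-3281 + \left(12 - 238\right)} = \sqrt{-3281 - 226} = \sqrt{-3507} = i \sqrt{3507}$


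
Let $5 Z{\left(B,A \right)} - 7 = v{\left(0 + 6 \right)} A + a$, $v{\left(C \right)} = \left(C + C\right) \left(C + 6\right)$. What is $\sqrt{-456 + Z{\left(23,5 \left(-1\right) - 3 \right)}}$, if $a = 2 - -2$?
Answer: $\frac{i \sqrt{17105}}{5} \approx 26.157 i$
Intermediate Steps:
$a = 4$ ($a = 2 + 2 = 4$)
$v{\left(C \right)} = 2 C \left(6 + C\right)$
$Z{\left(B,A \right)} = \frac{11}{5} + \frac{144 A}{5}$ ($Z{\left(B,A \right)} = \frac{7}{5} + \frac{2 \left(0 + 6\right) \left(6 + \left(0 + 6\right)\right) A + 4}{5} = \frac{7}{5} + \frac{2 \cdot 6 \left(6 + 6\right) A + 4}{5} = \frac{7}{5} + \frac{2 \cdot 6 \cdot 12 A + 4}{5} = \frac{7}{5} + \frac{144 A + 4}{5} = \frac{7}{5} + \frac{4 + 144 A}{5} = \frac{7}{5} + \left(\frac{4}{5} + \frac{144 A}{5}\right) = \frac{11}{5} + \frac{144 A}{5}$)
$\sqrt{-456 + Z{\left(23,5 \left(-1\right) - 3 \right)}} = \sqrt{-456 + \left(\frac{11}{5} + \frac{144 \left(5 \left(-1\right) - 3\right)}{5}\right)} = \sqrt{-456 + \left(\frac{11}{5} + \frac{144 \left(-5 - 3\right)}{5}\right)} = \sqrt{-456 + \left(\frac{11}{5} + \frac{144}{5} \left(-8\right)\right)} = \sqrt{-456 + \left(\frac{11}{5} - \frac{1152}{5}\right)} = \sqrt{-456 - \frac{1141}{5}} = \sqrt{- \frac{3421}{5}} = \frac{i \sqrt{17105}}{5}$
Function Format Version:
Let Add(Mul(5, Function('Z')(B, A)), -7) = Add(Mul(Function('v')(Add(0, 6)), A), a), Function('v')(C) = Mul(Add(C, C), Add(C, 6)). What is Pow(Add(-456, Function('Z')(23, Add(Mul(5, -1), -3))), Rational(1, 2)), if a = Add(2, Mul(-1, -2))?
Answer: Mul(Rational(1, 5), I, Pow(17105, Rational(1, 2))) ≈ Mul(26.157, I)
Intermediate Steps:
a = 4 (a = Add(2, 2) = 4)
Function('v')(C) = Mul(2, C, Add(6, C)) (Function('v')(C) = Mul(Mul(2, C), Add(6, C)) = Mul(2, C, Add(6, C)))
Function('Z')(B, A) = Add(Rational(11, 5), Mul(Rational(144, 5), A)) (Function('Z')(B, A) = Add(Rational(7, 5), Mul(Rational(1, 5), Add(Mul(Mul(2, Add(0, 6), Add(6, Add(0, 6))), A), 4))) = Add(Rational(7, 5), Mul(Rational(1, 5), Add(Mul(Mul(2, 6, Add(6, 6)), A), 4))) = Add(Rational(7, 5), Mul(Rational(1, 5), Add(Mul(Mul(2, 6, 12), A), 4))) = Add(Rational(7, 5), Mul(Rational(1, 5), Add(Mul(144, A), 4))) = Add(Rational(7, 5), Mul(Rational(1, 5), Add(4, Mul(144, A)))) = Add(Rational(7, 5), Add(Rational(4, 5), Mul(Rational(144, 5), A))) = Add(Rational(11, 5), Mul(Rational(144, 5), A)))
Pow(Add(-456, Function('Z')(23, Add(Mul(5, -1), -3))), Rational(1, 2)) = Pow(Add(-456, Add(Rational(11, 5), Mul(Rational(144, 5), Add(Mul(5, -1), -3)))), Rational(1, 2)) = Pow(Add(-456, Add(Rational(11, 5), Mul(Rational(144, 5), Add(-5, -3)))), Rational(1, 2)) = Pow(Add(-456, Add(Rational(11, 5), Mul(Rational(144, 5), -8))), Rational(1, 2)) = Pow(Add(-456, Add(Rational(11, 5), Rational(-1152, 5))), Rational(1, 2)) = Pow(Add(-456, Rational(-1141, 5)), Rational(1, 2)) = Pow(Rational(-3421, 5), Rational(1, 2)) = Mul(Rational(1, 5), I, Pow(17105, Rational(1, 2)))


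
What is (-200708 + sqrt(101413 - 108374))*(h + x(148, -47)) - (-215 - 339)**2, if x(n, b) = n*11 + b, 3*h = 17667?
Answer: -1499595676 + 7470*I*sqrt(6961) ≈ -1.4996e+9 + 6.2324e+5*I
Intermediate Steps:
h = 5889 (h = (1/3)*17667 = 5889)
x(n, b) = b + 11*n (x(n, b) = 11*n + b = b + 11*n)
(-200708 + sqrt(101413 - 108374))*(h + x(148, -47)) - (-215 - 339)**2 = (-200708 + sqrt(101413 - 108374))*(5889 + (-47 + 11*148)) - (-215 - 339)**2 = (-200708 + sqrt(-6961))*(5889 + (-47 + 1628)) - 1*(-554)**2 = (-200708 + I*sqrt(6961))*(5889 + 1581) - 1*306916 = (-200708 + I*sqrt(6961))*7470 - 306916 = (-1499288760 + 7470*I*sqrt(6961)) - 306916 = -1499595676 + 7470*I*sqrt(6961)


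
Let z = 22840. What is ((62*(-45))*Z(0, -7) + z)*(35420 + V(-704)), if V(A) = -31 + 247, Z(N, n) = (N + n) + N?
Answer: 1509897320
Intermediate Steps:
Z(N, n) = n + 2*N
V(A) = 216
((62*(-45))*Z(0, -7) + z)*(35420 + V(-704)) = ((62*(-45))*(-7 + 2*0) + 22840)*(35420 + 216) = (-2790*(-7 + 0) + 22840)*35636 = (-2790*(-7) + 22840)*35636 = (19530 + 22840)*35636 = 42370*35636 = 1509897320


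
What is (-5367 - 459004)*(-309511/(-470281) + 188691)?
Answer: -1791626131137914/20447 ≈ -8.7623e+10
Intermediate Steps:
(-5367 - 459004)*(-309511/(-470281) + 188691) = -464371*(-309511*(-1/470281) + 188691) = -464371*(13457/20447 + 188691) = -464371*3858178334/20447 = -1791626131137914/20447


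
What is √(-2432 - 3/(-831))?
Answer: I*√186604651/277 ≈ 49.315*I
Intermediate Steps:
√(-2432 - 3/(-831)) = √(-2432 - 3*(-1/831)) = √(-2432 + 1/277) = √(-673663/277) = I*√186604651/277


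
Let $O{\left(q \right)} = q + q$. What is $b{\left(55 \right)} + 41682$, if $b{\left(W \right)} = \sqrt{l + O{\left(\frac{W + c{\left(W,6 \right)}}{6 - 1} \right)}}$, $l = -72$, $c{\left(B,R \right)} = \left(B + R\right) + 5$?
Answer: $41682 + \frac{i \sqrt{590}}{5} \approx 41682.0 + 4.858 i$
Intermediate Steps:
$c{\left(B,R \right)} = 5 + B + R$
$O{\left(q \right)} = 2 q$
$b{\left(W \right)} = \sqrt{- \frac{338}{5} + \frac{4 W}{5}}$ ($b{\left(W \right)} = \sqrt{-72 + 2 \frac{W + \left(5 + W + 6\right)}{6 - 1}} = \sqrt{-72 + 2 \frac{W + \left(11 + W\right)}{5}} = \sqrt{-72 + 2 \left(11 + 2 W\right) \frac{1}{5}} = \sqrt{-72 + 2 \left(\frac{11}{5} + \frac{2 W}{5}\right)} = \sqrt{-72 + \left(\frac{22}{5} + \frac{4 W}{5}\right)} = \sqrt{- \frac{338}{5} + \frac{4 W}{5}}$)
$b{\left(55 \right)} + 41682 = \frac{\sqrt{-1690 + 20 \cdot 55}}{5} + 41682 = \frac{\sqrt{-1690 + 1100}}{5} + 41682 = \frac{\sqrt{-590}}{5} + 41682 = \frac{i \sqrt{590}}{5} + 41682 = 41682 + \frac{i \sqrt{590}}{5}$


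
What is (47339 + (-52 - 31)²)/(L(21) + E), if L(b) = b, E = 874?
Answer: 54228/895 ≈ 60.590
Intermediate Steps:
(47339 + (-52 - 31)²)/(L(21) + E) = (47339 + (-52 - 31)²)/(21 + 874) = (47339 + (-83)²)/895 = (47339 + 6889)*(1/895) = 54228*(1/895) = 54228/895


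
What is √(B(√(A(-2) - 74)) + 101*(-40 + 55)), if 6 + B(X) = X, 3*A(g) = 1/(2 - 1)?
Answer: √(13581 + 3*I*√663)/3 ≈ 38.846 + 0.11047*I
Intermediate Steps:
A(g) = ⅓ (A(g) = 1/(3*(2 - 1)) = (⅓)/1 = (⅓)*1 = ⅓)
B(X) = -6 + X
√(B(√(A(-2) - 74)) + 101*(-40 + 55)) = √((-6 + √(⅓ - 74)) + 101*(-40 + 55)) = √((-6 + √(-221/3)) + 101*15) = √((-6 + I*√663/3) + 1515) = √(1509 + I*√663/3)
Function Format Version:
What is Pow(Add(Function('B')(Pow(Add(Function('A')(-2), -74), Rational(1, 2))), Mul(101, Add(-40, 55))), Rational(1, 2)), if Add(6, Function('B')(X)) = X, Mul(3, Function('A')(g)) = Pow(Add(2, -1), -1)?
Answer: Mul(Rational(1, 3), Pow(Add(13581, Mul(3, I, Pow(663, Rational(1, 2)))), Rational(1, 2))) ≈ Add(38.846, Mul(0.11047, I))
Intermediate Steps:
Function('A')(g) = Rational(1, 3) (Function('A')(g) = Mul(Rational(1, 3), Pow(Add(2, -1), -1)) = Mul(Rational(1, 3), Pow(1, -1)) = Mul(Rational(1, 3), 1) = Rational(1, 3))
Function('B')(X) = Add(-6, X)
Pow(Add(Function('B')(Pow(Add(Function('A')(-2), -74), Rational(1, 2))), Mul(101, Add(-40, 55))), Rational(1, 2)) = Pow(Add(Add(-6, Pow(Add(Rational(1, 3), -74), Rational(1, 2))), Mul(101, Add(-40, 55))), Rational(1, 2)) = Pow(Add(Add(-6, Pow(Rational(-221, 3), Rational(1, 2))), Mul(101, 15)), Rational(1, 2)) = Pow(Add(Add(-6, Mul(Rational(1, 3), I, Pow(663, Rational(1, 2)))), 1515), Rational(1, 2)) = Pow(Add(1509, Mul(Rational(1, 3), I, Pow(663, Rational(1, 2)))), Rational(1, 2))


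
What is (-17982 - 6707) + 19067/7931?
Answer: -195789392/7931 ≈ -24687.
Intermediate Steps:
(-17982 - 6707) + 19067/7931 = -24689 + 19067*(1/7931) = -24689 + 19067/7931 = -195789392/7931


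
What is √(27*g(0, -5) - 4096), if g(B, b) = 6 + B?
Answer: I*√3934 ≈ 62.722*I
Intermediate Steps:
√(27*g(0, -5) - 4096) = √(27*(6 + 0) - 4096) = √(27*6 - 4096) = √(162 - 4096) = √(-3934) = I*√3934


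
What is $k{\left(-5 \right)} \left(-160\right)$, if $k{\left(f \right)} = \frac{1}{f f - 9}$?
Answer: $-10$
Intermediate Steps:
$k{\left(f \right)} = \frac{1}{-9 + f^{2}}$ ($k{\left(f \right)} = \frac{1}{f^{2} - 9} = \frac{1}{-9 + f^{2}}$)
$k{\left(-5 \right)} \left(-160\right) = \frac{1}{-9 + \left(-5\right)^{2}} \left(-160\right) = \frac{1}{-9 + 25} \left(-160\right) = \frac{1}{16} \left(-160\right) = -10$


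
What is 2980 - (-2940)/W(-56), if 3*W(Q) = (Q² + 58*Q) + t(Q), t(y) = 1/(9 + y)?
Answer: 339448/117 ≈ 2901.3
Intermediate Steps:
W(Q) = Q²/3 + 1/(3*(9 + Q)) + 58*Q/3 (W(Q) = ((Q² + 58*Q) + 1/(9 + Q))/3 = (Q² + 1/(9 + Q) + 58*Q)/3 = Q²/3 + 1/(3*(9 + Q)) + 58*Q/3)
2980 - (-2940)/W(-56) = 2980 - (-2940)/((1 - 56*(9 - 56)*(58 - 56))/(3*(9 - 56))) = 2980 - (-2940)/((⅓)*(1 - 56*(-47)*2)/(-47)) = 2980 - (-2940)/((⅓)*(-1/47)*(1 + 5264)) = 2980 - (-2940)/((⅓)*(-1/47)*5265) = 2980 - (-2940)/(-1755/47) = 2980 - (-2940)*(-47)/1755 = 2980 - 1*9212/117 = 2980 - 9212/117 = 339448/117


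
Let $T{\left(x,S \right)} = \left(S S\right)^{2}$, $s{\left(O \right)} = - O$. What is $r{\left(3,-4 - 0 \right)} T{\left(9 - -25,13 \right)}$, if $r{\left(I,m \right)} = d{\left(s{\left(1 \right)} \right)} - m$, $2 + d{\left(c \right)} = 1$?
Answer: $85683$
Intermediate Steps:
$d{\left(c \right)} = -1$ ($d{\left(c \right)} = -2 + 1 = -1$)
$T{\left(x,S \right)} = S^{4}$ ($T{\left(x,S \right)} = \left(S^{2}\right)^{2} = S^{4}$)
$r{\left(I,m \right)} = -1 - m$
$r{\left(3,-4 - 0 \right)} T{\left(9 - -25,13 \right)} = \left(-1 - \left(-4 - 0\right)\right) 13^{4} = \left(-1 - \left(-4 + 0\right)\right) 28561 = \left(-1 - -4\right) 28561 = \left(-1 + 4\right) 28561 = 3 \cdot 28561 = 85683$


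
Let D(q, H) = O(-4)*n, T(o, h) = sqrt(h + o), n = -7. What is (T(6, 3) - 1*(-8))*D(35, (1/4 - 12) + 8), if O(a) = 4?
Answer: -308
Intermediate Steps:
D(q, H) = -28 (D(q, H) = 4*(-7) = -28)
(T(6, 3) - 1*(-8))*D(35, (1/4 - 12) + 8) = (sqrt(3 + 6) - 1*(-8))*(-28) = (sqrt(9) + 8)*(-28) = (3 + 8)*(-28) = 11*(-28) = -308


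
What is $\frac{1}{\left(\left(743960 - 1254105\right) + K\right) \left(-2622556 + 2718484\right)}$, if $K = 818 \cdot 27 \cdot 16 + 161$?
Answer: $- \frac{1}{15023092224} \approx -6.6564 \cdot 10^{-11}$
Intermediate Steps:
$K = 353537$ ($K = 818 \cdot 432 + 161 = 353376 + 161 = 353537$)
$\frac{1}{\left(\left(743960 - 1254105\right) + K\right) \left(-2622556 + 2718484\right)} = \frac{1}{\left(\left(743960 - 1254105\right) + 353537\right) \left(-2622556 + 2718484\right)} = \frac{1}{\left(\left(743960 - 1254105\right) + 353537\right) 95928} = \frac{1}{\left(-510145 + 353537\right) 95928} = \frac{1}{\left(-156608\right) 95928} = \frac{1}{-15023092224} = - \frac{1}{15023092224}$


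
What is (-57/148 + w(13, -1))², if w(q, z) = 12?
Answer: 2954961/21904 ≈ 134.91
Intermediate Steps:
(-57/148 + w(13, -1))² = (-57/148 + 12)² = (1719/148)² = 2954961/21904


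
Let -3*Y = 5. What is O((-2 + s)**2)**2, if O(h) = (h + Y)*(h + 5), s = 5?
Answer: 94864/9 ≈ 10540.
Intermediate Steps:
Y = -5/3 (Y = -1/3*5 = -5/3 ≈ -1.6667)
O(h) = (5 + h)*(-5/3 + h) (O(h) = (h - 5/3)*(h + 5) = (-5/3 + h)*(5 + h) = (5 + h)*(-5/3 + h))
O((-2 + s)**2)**2 = (-25/3 + ((-2 + 5)**2)**2 + 10*(-2 + 5)**2/3)**2 = (-25/3 + (3**2)**2 + (10/3)*3**2)**2 = (-25/3 + 9**2 + (10/3)*9)**2 = (-25/3 + 81 + 30)**2 = (308/3)**2 = 94864/9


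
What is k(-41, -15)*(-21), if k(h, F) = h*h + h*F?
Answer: -48216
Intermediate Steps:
k(h, F) = h² + F*h
k(-41, -15)*(-21) = -41*(-15 - 41)*(-21) = -41*(-56)*(-21) = 2296*(-21) = -48216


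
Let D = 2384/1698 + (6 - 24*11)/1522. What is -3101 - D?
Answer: -2004319580/646089 ≈ -3102.2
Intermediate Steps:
D = 797591/646089 (D = 2384*(1/1698) + (6 - 264)*(1/1522) = 1192/849 - 258*1/1522 = 1192/849 - 129/761 = 797591/646089 ≈ 1.2345)
-3101 - D = -3101 - 1*797591/646089 = -3101 - 797591/646089 = -2004319580/646089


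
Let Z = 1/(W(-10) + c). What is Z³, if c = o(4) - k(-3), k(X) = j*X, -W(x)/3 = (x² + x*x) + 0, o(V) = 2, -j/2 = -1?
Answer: -1/207474688 ≈ -4.8199e-9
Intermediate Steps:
j = 2 (j = -2*(-1) = 2)
W(x) = -6*x² (W(x) = -3*((x² + x*x) + 0) = -3*((x² + x²) + 0) = -3*(2*x² + 0) = -6*x²)
k(X) = 2*X
c = 8 (c = 2 - 2*(-3) = 2 - 1*(-6) = 2 + 6 = 8)
Z = -1/592 (Z = 1/(-6*(-10)² + 8) = 1/(-6*100 + 8) = 1/(-600 + 8) = 1/(-592) = -1/592 ≈ -0.0016892)
Z³ = (-1/592)³ = -1/207474688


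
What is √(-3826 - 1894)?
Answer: 2*I*√1430 ≈ 75.631*I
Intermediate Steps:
√(-3826 - 1894) = √(-5720) = 2*I*√1430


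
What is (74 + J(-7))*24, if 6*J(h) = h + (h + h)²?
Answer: 2532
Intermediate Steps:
J(h) = h/6 + 2*h²/3 (J(h) = (h + (h + h)²)/6 = (h + (2*h)²)/6 = (h + 4*h²)/6 = h/6 + 2*h²/3)
(74 + J(-7))*24 = (74 + (⅙)*(-7)*(1 + 4*(-7)))*24 = (74 + (⅙)*(-7)*(1 - 28))*24 = (74 + (⅙)*(-7)*(-27))*24 = (74 + 63/2)*24 = (211/2)*24 = 2532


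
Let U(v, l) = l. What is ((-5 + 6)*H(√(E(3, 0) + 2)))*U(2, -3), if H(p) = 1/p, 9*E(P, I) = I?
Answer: -3*√2/2 ≈ -2.1213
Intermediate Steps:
E(P, I) = I/9
((-5 + 6)*H(√(E(3, 0) + 2)))*U(2, -3) = ((-5 + 6)/(√((⅑)*0 + 2)))*(-3) = (1/√(0 + 2))*(-3) = (1/√2)*(-3) = (1*(√2/2))*(-3) = (√2/2)*(-3) = -3*√2/2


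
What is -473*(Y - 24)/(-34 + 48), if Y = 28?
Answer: -946/7 ≈ -135.14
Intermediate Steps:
-473*(Y - 24)/(-34 + 48) = -473*(28 - 24)/(-34 + 48) = -1892/14 = -473*2/7 = -946/7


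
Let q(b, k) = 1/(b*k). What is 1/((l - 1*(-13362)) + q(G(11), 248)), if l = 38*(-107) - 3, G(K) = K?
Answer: 2728/25351305 ≈ 0.00010761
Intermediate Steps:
l = -4069 (l = -4066 - 3 = -4069)
1/((l - 1*(-13362)) + q(G(11), 248)) = 1/((-4069 - 1*(-13362)) + 1/(11*248)) = 1/((-4069 + 13362) + (1/11)*(1/248)) = 1/(9293 + 1/2728) = 1/(25351305/2728) = 2728/25351305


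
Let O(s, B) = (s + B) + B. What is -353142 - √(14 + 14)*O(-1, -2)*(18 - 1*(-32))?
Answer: -353142 + 500*√7 ≈ -3.5182e+5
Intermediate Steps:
O(s, B) = s + 2*B (O(s, B) = (B + s) + B = s + 2*B)
-353142 - √(14 + 14)*O(-1, -2)*(18 - 1*(-32)) = -353142 - √(14 + 14)*(-1 + 2*(-2))*(18 - 1*(-32)) = -353142 - √28*(-1 - 4)*(18 + 32) = -353142 - (2*√7)*(-5)*50 = -353142 - (-10*√7)*50 = -353142 - (-500)*√7 = -353142 + 500*√7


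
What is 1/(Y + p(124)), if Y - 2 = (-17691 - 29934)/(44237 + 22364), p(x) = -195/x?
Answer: -8258524/2375647 ≈ -3.4763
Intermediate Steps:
Y = 85577/66601 (Y = 2 + (-17691 - 29934)/(44237 + 22364) = 2 - 47625/66601 = 85577/66601 ≈ 1.2849)
1/(Y + p(124)) = 1/(85577/66601 - 195/124) = 1/(-2375647/8258524) = -8258524/2375647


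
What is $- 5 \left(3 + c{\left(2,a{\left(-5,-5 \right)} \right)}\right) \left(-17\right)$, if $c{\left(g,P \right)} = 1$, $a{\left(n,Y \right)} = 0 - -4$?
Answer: $340$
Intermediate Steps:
$a{\left(n,Y \right)} = 4$ ($a{\left(n,Y \right)} = 0 + 4 = 4$)
$- 5 \left(3 + c{\left(2,a{\left(-5,-5 \right)} \right)}\right) \left(-17\right) = - 5 \left(3 + 1\right) \left(-17\right) = \left(-5\right) 4 \left(-17\right) = \left(-20\right) \left(-17\right) = 340$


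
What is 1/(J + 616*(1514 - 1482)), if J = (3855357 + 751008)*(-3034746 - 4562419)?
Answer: -1/34995314935513 ≈ -2.8575e-14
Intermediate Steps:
J = -34995314955225 (J = 4606365*(-7597165) = -34995314955225)
1/(J + 616*(1514 - 1482)) = 1/(-34995314955225 + 616*(1514 - 1482)) = 1/(-34995314955225 + 616*32) = 1/(-34995314955225 + 19712) = 1/(-34995314935513) = -1/34995314935513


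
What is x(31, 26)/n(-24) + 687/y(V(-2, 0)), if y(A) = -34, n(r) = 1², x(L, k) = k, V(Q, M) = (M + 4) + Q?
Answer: 197/34 ≈ 5.7941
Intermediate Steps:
V(Q, M) = 4 + M + Q (V(Q, M) = (4 + M) + Q = 4 + M + Q)
n(r) = 1
x(31, 26)/n(-24) + 687/y(V(-2, 0)) = 26/1 + 687/(-34) = 26*1 + 687*(-1/34) = 26 - 687/34 = 197/34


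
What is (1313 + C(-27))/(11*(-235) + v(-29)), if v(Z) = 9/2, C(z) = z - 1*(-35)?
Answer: -2642/5161 ≈ -0.51192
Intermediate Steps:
C(z) = 35 + z (C(z) = z + 35 = 35 + z)
v(Z) = 9/2 (v(Z) = 9*(½) = 9/2)
(1313 + C(-27))/(11*(-235) + v(-29)) = (1313 + (35 - 27))/(11*(-235) + 9/2) = (1313 + 8)/(-2585 + 9/2) = 1321/(-5161/2) = 1321*(-2/5161) = -2642/5161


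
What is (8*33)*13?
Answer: 3432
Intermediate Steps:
(8*33)*13 = 264*13 = 3432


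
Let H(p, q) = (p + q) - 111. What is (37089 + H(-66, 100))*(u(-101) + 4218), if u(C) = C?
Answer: 152378404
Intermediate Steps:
H(p, q) = -111 + p + q
(37089 + H(-66, 100))*(u(-101) + 4218) = (37089 + (-111 - 66 + 100))*(-101 + 4218) = (37089 - 77)*4117 = 37012*4117 = 152378404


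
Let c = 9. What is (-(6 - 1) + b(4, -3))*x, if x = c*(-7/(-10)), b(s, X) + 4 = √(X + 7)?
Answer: -441/10 ≈ -44.100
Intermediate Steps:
b(s, X) = -4 + √(7 + X) (b(s, X) = -4 + √(X + 7) = -4 + √(7 + X))
x = 63/10 (x = 9*(-7/(-10)) = 9*(-7*(-⅒)) = 9*(7/10) = 63/10 ≈ 6.3000)
(-(6 - 1) + b(4, -3))*x = (-(6 - 1) + (-4 + √(7 - 3)))*(63/10) = (-1*5 + (-4 + √4))*(63/10) = (-5 + (-4 + 2))*(63/10) = (-5 - 2)*(63/10) = -7*63/10 = -441/10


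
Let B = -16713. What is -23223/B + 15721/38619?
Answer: 42947930/23905161 ≈ 1.7966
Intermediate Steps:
-23223/B + 15721/38619 = -23223/(-16713) + 15721/38619 = -23223*(-1/16713) + 15721*(1/38619) = 7741/5571 + 15721/38619 = 42947930/23905161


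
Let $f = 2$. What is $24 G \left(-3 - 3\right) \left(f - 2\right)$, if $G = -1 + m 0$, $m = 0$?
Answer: $0$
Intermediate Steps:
$G = -1$ ($G = -1 + 0 \cdot 0 = -1 + 0 = -1$)
$24 G \left(-3 - 3\right) \left(f - 2\right) = 24 \left(-1\right) \left(-3 - 3\right) \left(2 - 2\right) = - 24 \left(-3 - 3\right) 0 = - 24 \left(\left(-6\right) 0\right) = \left(-24\right) 0 = 0$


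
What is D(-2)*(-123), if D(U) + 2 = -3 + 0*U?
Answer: 615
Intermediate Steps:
D(U) = -5 (D(U) = -2 + (-3 + 0*U) = -2 + (-3 + 0) = -2 - 3 = -5)
D(-2)*(-123) = -5*(-123) = 615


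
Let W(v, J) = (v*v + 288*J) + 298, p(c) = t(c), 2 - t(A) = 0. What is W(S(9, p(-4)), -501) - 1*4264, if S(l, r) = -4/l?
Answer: -12008558/81 ≈ -1.4825e+5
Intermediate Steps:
t(A) = 2 (t(A) = 2 - 1*0 = 2 + 0 = 2)
p(c) = 2
W(v, J) = 298 + v² + 288*J (W(v, J) = (v² + 288*J) + 298 = 298 + v² + 288*J)
W(S(9, p(-4)), -501) - 1*4264 = (298 + (-4/9)² + 288*(-501)) - 1*4264 = (298 + (-4*⅑)² - 144288) - 4264 = (298 + (-4/9)² - 144288) - 4264 = (298 + 16/81 - 144288) - 4264 = -11663174/81 - 4264 = -12008558/81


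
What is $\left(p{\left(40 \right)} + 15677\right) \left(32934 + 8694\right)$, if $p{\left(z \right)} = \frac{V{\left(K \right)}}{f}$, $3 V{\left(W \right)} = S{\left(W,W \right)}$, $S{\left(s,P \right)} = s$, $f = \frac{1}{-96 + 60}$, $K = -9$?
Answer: $657097980$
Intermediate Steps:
$f = - \frac{1}{36}$ ($f = \frac{1}{-36} = - \frac{1}{36} \approx -0.027778$)
$V{\left(W \right)} = \frac{W}{3}$
$p{\left(z \right)} = 108$ ($p{\left(z \right)} = \frac{\frac{1}{3} \left(-9\right)}{- \frac{1}{36}} = \left(-3\right) \left(-36\right) = 108$)
$\left(p{\left(40 \right)} + 15677\right) \left(32934 + 8694\right) = \left(108 + 15677\right) \left(32934 + 8694\right) = 15785 \cdot 41628 = 657097980$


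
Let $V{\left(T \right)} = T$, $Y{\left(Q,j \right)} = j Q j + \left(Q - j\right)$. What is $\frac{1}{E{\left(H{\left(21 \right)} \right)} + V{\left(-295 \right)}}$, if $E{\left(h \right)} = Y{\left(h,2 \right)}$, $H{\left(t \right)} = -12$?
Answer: $- \frac{1}{357} \approx -0.0028011$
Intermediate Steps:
$Y{\left(Q,j \right)} = Q - j + Q j^{2}$ ($Y{\left(Q,j \right)} = Q j j + \left(Q - j\right) = Q j^{2} + \left(Q - j\right) = Q - j + Q j^{2}$)
$E{\left(h \right)} = -2 + 5 h$ ($E{\left(h \right)} = h - 2 + h 2^{2} = h - 2 + h 4 = h - 2 + 4 h = -2 + 5 h$)
$\frac{1}{E{\left(H{\left(21 \right)} \right)} + V{\left(-295 \right)}} = \frac{1}{\left(-2 + 5 \left(-12\right)\right) - 295} = \frac{1}{\left(-2 - 60\right) - 295} = \frac{1}{-62 - 295} = \frac{1}{-357} = - \frac{1}{357}$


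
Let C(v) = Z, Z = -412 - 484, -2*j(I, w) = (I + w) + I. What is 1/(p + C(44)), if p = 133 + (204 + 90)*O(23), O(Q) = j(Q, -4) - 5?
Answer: -1/8407 ≈ -0.00011895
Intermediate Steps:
j(I, w) = -I - w/2 (j(I, w) = -((I + w) + I)/2 = -(w + 2*I)/2 = -I - w/2)
O(Q) = -3 - Q (O(Q) = (-Q - ½*(-4)) - 5 = (-Q + 2) - 5 = (2 - Q) - 5 = -3 - Q)
Z = -896
C(v) = -896
p = -7511 (p = 133 + (204 + 90)*(-3 - 1*23) = 133 + 294*(-3 - 23) = 133 + 294*(-26) = 133 - 7644 = -7511)
1/(p + C(44)) = 1/(-7511 - 896) = 1/(-8407) = -1/8407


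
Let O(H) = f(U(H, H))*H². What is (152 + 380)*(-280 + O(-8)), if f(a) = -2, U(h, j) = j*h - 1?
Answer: -217056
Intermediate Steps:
U(h, j) = -1 + h*j (U(h, j) = h*j - 1 = -1 + h*j)
O(H) = -2*H²
(152 + 380)*(-280 + O(-8)) = (152 + 380)*(-280 - 2*(-8)²) = 532*(-280 - 2*64) = 532*(-280 - 128) = 532*(-408) = -217056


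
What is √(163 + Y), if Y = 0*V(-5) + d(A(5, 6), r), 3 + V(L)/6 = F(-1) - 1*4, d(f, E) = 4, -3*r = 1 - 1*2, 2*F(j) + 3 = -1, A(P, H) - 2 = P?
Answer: √167 ≈ 12.923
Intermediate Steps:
A(P, H) = 2 + P
F(j) = -2 (F(j) = -3/2 + (½)*(-1) = -3/2 - ½ = -2)
r = ⅓ (r = -(1 - 1*2)/3 = -(1 - 2)/3 = -⅓*(-1) = ⅓ ≈ 0.33333)
V(L) = -54 (V(L) = -18 + 6*(-2 - 1*4) = -18 + 6*(-2 - 4) = -18 + 6*(-6) = -18 - 36 = -54)
Y = 4 (Y = 0*(-54) + 4 = 0 + 4 = 4)
√(163 + Y) = √(163 + 4) = √167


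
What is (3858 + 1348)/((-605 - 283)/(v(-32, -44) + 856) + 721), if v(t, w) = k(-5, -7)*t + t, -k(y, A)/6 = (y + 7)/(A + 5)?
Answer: 10823/1496 ≈ 7.2346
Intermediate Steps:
k(y, A) = -6*(7 + y)/(5 + A) (k(y, A) = -6*(y + 7)/(A + 5) = -6*(7 + y)/(5 + A))
v(t, w) = 7*t (v(t, w) = (6*(-7 - 1*(-5))/(5 - 7))*t + t = (6*(-7 + 5)/(-2))*t + t = (6*(-½)*(-2))*t + t = 6*t + t = 7*t)
(3858 + 1348)/((-605 - 283)/(v(-32, -44) + 856) + 721) = (3858 + 1348)/((-605 - 283)/(7*(-32) + 856) + 721) = 5206/(-888/(-224 + 856) + 721) = 5206/(-888/632 + 721) = 5206/(-888*1/632 + 721) = 5206/(-111/79 + 721) = 5206/(56848/79) = 5206*(79/56848) = 10823/1496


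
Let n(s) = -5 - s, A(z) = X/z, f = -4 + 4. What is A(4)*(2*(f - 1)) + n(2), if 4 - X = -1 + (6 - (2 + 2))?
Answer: -17/2 ≈ -8.5000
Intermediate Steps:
X = 3 (X = 4 - (-1 + (6 - (2 + 2))) = 4 - (-1 + (6 - 1*4)) = 4 - (-1 + (6 - 4)) = 4 - (-1 + 2) = 4 - 1*1 = 4 - 1 = 3)
f = 0
A(z) = 3/z
A(4)*(2*(f - 1)) + n(2) = (3/4)*(2*(0 - 1)) + (-5 - 1*2) = (3*(¼))*(2*(-1)) + (-5 - 2) = (¾)*(-2) - 7 = -3/2 - 7 = -17/2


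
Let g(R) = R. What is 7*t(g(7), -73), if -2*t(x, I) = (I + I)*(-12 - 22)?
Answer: -17374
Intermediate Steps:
t(x, I) = 34*I (t(x, I) = -(I + I)*(-12 - 22)/2 = -2*I*(-34)/2 = -(-34)*I = 34*I)
7*t(g(7), -73) = 7*(34*(-73)) = 7*(-2482) = -17374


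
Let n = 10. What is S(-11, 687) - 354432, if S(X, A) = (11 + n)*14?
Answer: -354138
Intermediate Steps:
S(X, A) = 294 (S(X, A) = (11 + 10)*14 = 21*14 = 294)
S(-11, 687) - 354432 = 294 - 354432 = -354138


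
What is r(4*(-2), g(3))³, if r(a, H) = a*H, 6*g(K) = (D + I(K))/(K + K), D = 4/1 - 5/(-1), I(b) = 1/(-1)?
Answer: -4096/729 ≈ -5.6187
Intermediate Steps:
I(b) = -1
D = 9 (D = 4*1 - 5*(-1) = 4 + 5 = 9)
g(K) = 2/(3*K) (g(K) = ((9 - 1)/(K + K))/6 = (8/((2*K)))/6 = (8*(1/(2*K)))/6 = (4/K)/6 = 2/(3*K))
r(a, H) = H*a
r(4*(-2), g(3))³ = (((⅔)/3)*(4*(-2)))³ = (((⅔)*(⅓))*(-8))³ = ((2/9)*(-8))³ = (-16/9)³ = -4096/729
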